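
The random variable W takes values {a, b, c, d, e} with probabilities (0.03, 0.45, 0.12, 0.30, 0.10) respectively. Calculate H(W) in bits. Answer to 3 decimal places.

1.891 bits

H(W) = −Σ p·log₂ p.
  −(0.03)·log₂(0.03) = 0.1518
  −(0.45)·log₂(0.45) = 0.5184
  −(0.12)·log₂(0.12) = 0.3671
  −(0.30)·log₂(0.30) = 0.5211
  −(0.10)·log₂(0.10) = 0.3322
Sum: 0.1518 + 0.5184 + 0.3671 + 0.5211 + 0.3322 = 1.891 bits.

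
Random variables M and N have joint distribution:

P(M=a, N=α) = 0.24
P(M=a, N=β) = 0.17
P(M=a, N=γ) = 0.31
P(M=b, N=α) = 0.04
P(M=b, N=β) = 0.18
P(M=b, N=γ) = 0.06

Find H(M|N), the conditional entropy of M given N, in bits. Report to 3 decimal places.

0.752 bits

Marginals: p(M) = (0.7200, 0.2800), p(N) = (0.2800, 0.3500, 0.3700).
H(M|N) = Σ p(N) · H(M|N=·).
  N=α: p=0.2800, H(M|N=α) = 0.5917
  N=β: p=0.3500, H(M|N=β) = 0.9994
  N=γ: p=0.3700, H(M|N=γ) = 0.6395
Weighted sum = 0.752 bits.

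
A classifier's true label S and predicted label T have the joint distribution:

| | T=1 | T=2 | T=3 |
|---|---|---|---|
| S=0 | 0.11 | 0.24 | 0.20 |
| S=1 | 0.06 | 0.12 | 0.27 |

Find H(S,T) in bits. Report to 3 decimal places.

H(S,T) = −Σ p(x,y)·log₂ p(x,y) over all 6 cells.
  cell (0,1): −0.11·log₂0.11 = 0.3503
  cell (0,2): −0.24·log₂0.24 = 0.4941
  cell (0,3): −0.20·log₂0.20 = 0.4644
  cell (1,1): −0.06·log₂0.06 = 0.2435
  cell (1,2): −0.12·log₂0.12 = 0.3671
  cell (1,3): −0.27·log₂0.27 = 0.5100
Sum = 2.429 bits.

2.429 bits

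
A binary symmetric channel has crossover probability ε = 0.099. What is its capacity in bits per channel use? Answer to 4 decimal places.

Binary symmetric channel: C = 1 − h₂(ε) where h₂ is the binary entropy function.
h₂(0.099) = −0.099·log₂0.099 − 0.901·log₂0.901 = 0.4658.
C = 1 − 0.4658 = 0.5342 bits per channel use.

0.5342 bits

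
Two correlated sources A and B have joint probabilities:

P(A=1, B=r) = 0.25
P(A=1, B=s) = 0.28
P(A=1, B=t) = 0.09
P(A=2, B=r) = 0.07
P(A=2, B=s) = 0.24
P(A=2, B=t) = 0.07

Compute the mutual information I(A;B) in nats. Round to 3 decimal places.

Marginals: p(A) = (0.6200, 0.3800), p(B) = (0.3200, 0.5200, 0.1600).
I(A;B) = Σ p(x,y)·ln[p(x,y)/(p(x)p(y))].
  (1,r): 0.25·ln(1.2601) = 0.0578
  (1,s): 0.28·ln(0.8685) = -0.0395
  (1,t): 0.09·ln(0.9073) = -0.0088
  (2,r): 0.07·ln(0.5757) = -0.0387
  (2,s): 0.24·ln(1.2146) = 0.0467
  (2,t): 0.07·ln(1.1513) = 0.0099
Sum = 0.027 nats.

0.027 nats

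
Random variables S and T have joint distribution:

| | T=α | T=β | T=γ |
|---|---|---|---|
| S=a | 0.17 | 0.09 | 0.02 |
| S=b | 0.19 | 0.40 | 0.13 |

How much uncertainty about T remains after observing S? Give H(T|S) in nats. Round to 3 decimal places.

Chain rule: H(T|S) = H(S,T) − H(S).
Marginals: p(S) = (0.2800, 0.7200), p(T) = (0.3600, 0.4900, 0.1500).
H(S,T) = 1.5435 nats; H(S) = 0.5930 nats.
H(T|S) = 1.5435 − 0.5930 = 0.951 nats.

0.951 nats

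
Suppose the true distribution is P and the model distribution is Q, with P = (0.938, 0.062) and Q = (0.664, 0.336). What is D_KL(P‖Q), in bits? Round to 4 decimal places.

0.3163 bits

D(P‖Q) = Σ p·log₂(p/q).
  0.938·log₂(0.938/0.664) = 0.46750
  0.062·log₂(0.062/0.336) = -0.15116
D(P‖Q) = 0.3163 bits.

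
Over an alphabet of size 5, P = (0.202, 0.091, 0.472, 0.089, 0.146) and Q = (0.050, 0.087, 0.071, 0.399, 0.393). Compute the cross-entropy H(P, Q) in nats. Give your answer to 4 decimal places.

H(P,Q) = −Σ p·ln q.
  −0.202·ln(0.050) = 0.60514
  −0.091·ln(0.087) = 0.22221
  −0.472·ln(0.071) = 1.24848
  −0.089·ln(0.399) = 0.08177
  −0.146·ln(0.393) = 0.13636
H(P,Q) = 2.2940 nats.

2.2940 nats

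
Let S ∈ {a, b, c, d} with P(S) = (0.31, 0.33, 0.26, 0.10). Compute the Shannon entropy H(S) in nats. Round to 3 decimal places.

H(S) = −Σ p·ln p.
  −(0.31)·ln(0.31) = 0.3631
  −(0.33)·ln(0.33) = 0.3659
  −(0.26)·ln(0.26) = 0.3502
  −(0.10)·ln(0.10) = 0.2303
Sum: 0.3631 + 0.3659 + 0.3502 + 0.2303 = 1.309 nats.

1.309 nats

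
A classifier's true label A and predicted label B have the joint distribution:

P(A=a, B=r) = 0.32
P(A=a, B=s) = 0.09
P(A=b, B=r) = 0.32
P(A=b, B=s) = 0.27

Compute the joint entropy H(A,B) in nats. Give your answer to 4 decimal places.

1.2995 nats

H(A,B) = −Σ p(x,y)·ln p(x,y) over all 4 cells.
  cell (a,r): −0.32·ln0.32 = 0.36462
  cell (a,s): −0.09·ln0.09 = 0.21672
  cell (b,r): −0.32·ln0.32 = 0.36462
  cell (b,s): −0.27·ln0.27 = 0.35352
Sum = 1.2995 nats.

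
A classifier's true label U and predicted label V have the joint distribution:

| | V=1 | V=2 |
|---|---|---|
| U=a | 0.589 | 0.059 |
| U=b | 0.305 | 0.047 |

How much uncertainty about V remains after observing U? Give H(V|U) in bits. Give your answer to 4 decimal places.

Chain rule: H(V|U) = H(U,V) − H(U).
Marginals: p(U) = (0.6480, 0.3520), p(V) = (0.8940, 0.1060).
H(U,V) = 1.4205 bits; H(U) = 0.9358 bits.
H(V|U) = 1.4205 − 0.9358 = 0.4847 bits.

0.4847 bits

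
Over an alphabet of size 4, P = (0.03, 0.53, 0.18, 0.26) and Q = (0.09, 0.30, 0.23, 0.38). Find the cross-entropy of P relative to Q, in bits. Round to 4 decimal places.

1.7694 bits

H(P,Q) = −Σ p·log₂ q.
  −0.03·log₂(0.09) = 0.10422
  −0.53·log₂(0.30) = 0.92059
  −0.18·log₂(0.23) = 0.38165
  −0.26·log₂(0.38) = 0.36294
H(P,Q) = 1.7694 bits.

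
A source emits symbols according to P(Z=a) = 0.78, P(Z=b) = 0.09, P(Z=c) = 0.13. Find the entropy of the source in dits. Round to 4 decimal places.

0.2935 dits

H(Z) = −Σ p·log₁₀ p.
  −(0.78)·log₁₀(0.78) = 0.08417
  −(0.09)·log₁₀(0.09) = 0.09412
  −(0.13)·log₁₀(0.13) = 0.11519
Sum: 0.08417 + 0.09412 + 0.11519 = 0.2935 dits.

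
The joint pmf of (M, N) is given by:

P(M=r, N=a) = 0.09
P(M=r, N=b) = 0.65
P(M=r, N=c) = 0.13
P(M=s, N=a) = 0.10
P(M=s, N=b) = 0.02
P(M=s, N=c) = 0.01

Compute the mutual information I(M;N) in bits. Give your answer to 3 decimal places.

Marginals: p(M) = (0.8700, 0.1300), p(N) = (0.1900, 0.6700, 0.1400).
I(M;N) = H(M) + H(N) − H(M,N).
H(M) = 0.5574, H(N) = 1.2394, H(M,N) = 1.6108.
I(M;N) = 0.5574 + 1.2394 − 1.6108 = 0.186 bits.

0.186 bits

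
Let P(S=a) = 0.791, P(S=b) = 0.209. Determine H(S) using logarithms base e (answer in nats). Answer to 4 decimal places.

H(S) = −Σ p·ln p.
  −(0.791)·ln(0.791) = 0.18546
  −(0.209)·ln(0.209) = 0.32717
Sum: 0.18546 + 0.32717 = 0.5126 nats.

0.5126 nats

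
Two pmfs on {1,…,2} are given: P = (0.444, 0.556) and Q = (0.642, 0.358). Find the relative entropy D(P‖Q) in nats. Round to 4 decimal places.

0.0810 nats

D(P‖Q) = Σ p·ln(p/q).
  0.444·ln(0.444/0.642) = -0.16373
  0.556·ln(0.556/0.358) = 0.24477
D(P‖Q) = 0.0810 nats.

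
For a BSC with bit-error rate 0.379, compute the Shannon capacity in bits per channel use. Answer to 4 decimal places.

0.0427 bits

Binary symmetric channel: C = 1 − h₂(ε) where h₂ is the binary entropy function.
h₂(0.379) = −0.379·log₂0.379 − 0.621·log₂0.621 = 0.9573.
C = 1 − 0.9573 = 0.0427 bits per channel use.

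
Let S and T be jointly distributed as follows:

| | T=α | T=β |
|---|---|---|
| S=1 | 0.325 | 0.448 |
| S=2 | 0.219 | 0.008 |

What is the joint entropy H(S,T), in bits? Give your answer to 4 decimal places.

1.5815 bits

H(S,T) = −Σ p(x,y)·log₂ p(x,y) over all 4 cells.
  cell (1,α): −0.325·log₂0.325 = 0.52698
  cell (1,β): −0.448·log₂0.448 = 0.51898
  cell (2,α): −0.219·log₂0.219 = 0.47983
  cell (2,β): −0.008·log₂0.008 = 0.05573
Sum = 1.5815 bits.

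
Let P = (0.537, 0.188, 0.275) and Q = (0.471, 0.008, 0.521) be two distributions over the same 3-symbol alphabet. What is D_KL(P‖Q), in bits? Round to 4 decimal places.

0.7044 bits

D(P‖Q) = Σ p·log₂(p/q).
  0.537·log₂(0.537/0.471) = 0.10160
  0.188·log₂(0.188/0.008) = 0.85626
  0.275·log₂(0.275/0.521) = -0.25351
D(P‖Q) = 0.7044 bits.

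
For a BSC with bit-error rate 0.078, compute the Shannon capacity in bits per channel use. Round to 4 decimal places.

0.6049 bits

Binary symmetric channel: C = 1 − h₂(ε) where h₂ is the binary entropy function.
h₂(0.078) = −0.078·log₂0.078 − 0.922·log₂0.922 = 0.3951.
C = 1 − 0.3951 = 0.6049 bits per channel use.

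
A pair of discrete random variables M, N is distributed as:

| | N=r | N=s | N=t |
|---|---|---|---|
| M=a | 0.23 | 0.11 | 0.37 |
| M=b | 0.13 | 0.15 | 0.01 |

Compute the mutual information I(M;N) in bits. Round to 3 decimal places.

0.207 bits

Marginals: p(M) = (0.7100, 0.2900), p(N) = (0.3600, 0.2600, 0.3800).
I(M;N) = Σ p(x,y)·log₂[p(x,y)/(p(x)p(y))].
  (a,r): 0.23·log₂(0.8998) = -0.0350
  (a,s): 0.11·log₂(0.5959) = -0.0822
  (a,t): 0.37·log₂(1.3714) = 0.1686
  (b,r): 0.13·log₂(1.2452) = 0.0411
  (b,s): 0.15·log₂(1.9894) = 0.1488
  (b,t): 0.01·log₂(0.0907) = -0.0346
Sum = 0.207 bits.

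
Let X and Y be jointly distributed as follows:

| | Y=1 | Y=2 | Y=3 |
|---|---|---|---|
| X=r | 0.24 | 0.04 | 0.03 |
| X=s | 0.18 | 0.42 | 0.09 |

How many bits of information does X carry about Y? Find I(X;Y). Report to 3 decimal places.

Marginals: p(X) = (0.3100, 0.6900), p(Y) = (0.4200, 0.4600, 0.1200).
I(X;Y) = H(X) + H(Y) − H(X,Y).
H(X) = 0.8932, H(Y) = 1.4080, H(X,Y) = 2.1153.
I(X;Y) = 0.8932 + 1.4080 − 2.1153 = 0.186 bits.

0.186 bits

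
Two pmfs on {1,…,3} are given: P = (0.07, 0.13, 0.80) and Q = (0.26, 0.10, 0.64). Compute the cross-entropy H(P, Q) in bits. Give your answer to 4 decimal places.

H(P,Q) = −Σ p·log₂ q.
  −0.07·log₂(0.26) = 0.13604
  −0.13·log₂(0.10) = 0.43185
  −0.80·log₂(0.64) = 0.51508
H(P,Q) = 1.0830 bits.

1.0830 bits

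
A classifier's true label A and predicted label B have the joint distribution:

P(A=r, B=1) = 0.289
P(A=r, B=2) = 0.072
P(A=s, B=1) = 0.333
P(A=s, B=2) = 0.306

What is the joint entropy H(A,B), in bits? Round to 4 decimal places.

1.8419 bits

H(A,B) = −Σ p(x,y)·log₂ p(x,y) over all 4 cells.
  cell (r,1): −0.289·log₂0.289 = 0.51756
  cell (r,2): −0.072·log₂0.072 = 0.27330
  cell (s,1): −0.333·log₂0.333 = 0.52827
  cell (s,2): −0.306·log₂0.306 = 0.52277
Sum = 1.8419 bits.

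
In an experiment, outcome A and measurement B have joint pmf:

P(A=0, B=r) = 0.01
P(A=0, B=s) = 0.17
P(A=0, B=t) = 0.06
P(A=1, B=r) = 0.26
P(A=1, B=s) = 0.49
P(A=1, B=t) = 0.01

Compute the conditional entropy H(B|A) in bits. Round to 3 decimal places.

Chain rule: H(B|A) = H(A,B) − H(A).
Marginals: p(A) = (0.2400, 0.7600), p(B) = (0.2700, 0.6600, 0.0700).
H(A,B) = 1.8206 bits; H(A) = 0.7950 bits.
H(B|A) = 1.8206 − 0.7950 = 1.026 bits.

1.026 bits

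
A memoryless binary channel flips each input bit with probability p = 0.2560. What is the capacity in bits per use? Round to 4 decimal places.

Binary symmetric channel: C = 1 − h₂(ε) where h₂ is the binary entropy function.
h₂(0.2560) = −0.2560·log₂0.2560 − 0.7440·log₂0.7440 = 0.8207.
C = 1 − 0.8207 = 0.1793 bits per channel use.

0.1793 bits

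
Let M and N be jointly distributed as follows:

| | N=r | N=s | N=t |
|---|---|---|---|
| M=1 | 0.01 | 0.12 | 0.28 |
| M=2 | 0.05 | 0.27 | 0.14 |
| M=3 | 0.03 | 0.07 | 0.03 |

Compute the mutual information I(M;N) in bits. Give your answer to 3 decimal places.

Marginals: p(M) = (0.4100, 0.4600, 0.1300), p(N) = (0.0900, 0.4600, 0.4500).
I(M;N) = H(M) + H(N) − H(M,N).
H(M) = 1.4254, H(N) = 1.3464, H(M,N) = 2.6430.
I(M;N) = 1.4254 + 1.3464 − 2.6430 = 0.129 bits.

0.129 bits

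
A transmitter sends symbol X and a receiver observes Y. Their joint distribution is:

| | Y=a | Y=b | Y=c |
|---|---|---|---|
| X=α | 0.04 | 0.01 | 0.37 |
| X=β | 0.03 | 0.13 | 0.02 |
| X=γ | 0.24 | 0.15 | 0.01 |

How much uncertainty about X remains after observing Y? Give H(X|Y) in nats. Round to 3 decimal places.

Marginals: p(X) = (0.4200, 0.1800, 0.4000), p(Y) = (0.3100, 0.2900, 0.4000).
H(X|Y) = Σ p(Y) · H(X|Y=·).
  Y=a: p=0.3100, H(X|Y=a) = 0.6884
  Y=b: p=0.2900, H(X|Y=b) = 0.8168
  Y=c: p=0.4000, H(X|Y=c) = 0.3141
Weighted sum = 0.576 nats.

0.576 nats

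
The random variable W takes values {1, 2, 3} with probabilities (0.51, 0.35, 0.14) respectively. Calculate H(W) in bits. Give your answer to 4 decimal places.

H(W) = −Σ p·log₂ p.
  −(0.51)·log₂(0.51) = 0.49543
  −(0.35)·log₂(0.35) = 0.53010
  −(0.14)·log₂(0.14) = 0.39711
Sum: 0.49543 + 0.53010 + 0.39711 = 1.4226 bits.

1.4226 bits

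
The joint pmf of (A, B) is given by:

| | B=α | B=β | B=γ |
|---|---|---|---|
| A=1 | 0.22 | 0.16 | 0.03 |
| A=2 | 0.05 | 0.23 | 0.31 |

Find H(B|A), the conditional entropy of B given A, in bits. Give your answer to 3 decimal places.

1.306 bits

Marginals: p(A) = (0.4100, 0.5900), p(B) = (0.2700, 0.3900, 0.3400).
H(B|A) = Σ p(A) · H(B|A=·).
  A=1: p=0.4100, H(B|A=1) = 1.2877
  A=2: p=0.5900, H(B|A=2) = 1.3194
Weighted sum = 1.306 bits.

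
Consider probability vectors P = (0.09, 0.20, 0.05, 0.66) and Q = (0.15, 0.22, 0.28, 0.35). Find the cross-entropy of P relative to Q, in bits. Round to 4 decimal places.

H(P,Q) = −Σ p·log₂ q.
  −0.09·log₂(0.15) = 0.24633
  −0.20·log₂(0.22) = 0.43688
  −0.05·log₂(0.28) = 0.09183
  −0.66·log₂(0.35) = 0.99962
H(P,Q) = 1.7747 bits.

1.7747 bits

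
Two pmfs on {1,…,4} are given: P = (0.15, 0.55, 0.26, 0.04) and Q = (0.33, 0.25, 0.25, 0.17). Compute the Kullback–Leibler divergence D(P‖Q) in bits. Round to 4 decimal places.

0.3862 bits

D(P‖Q) = Σ p·log₂(p/q).
  0.15·log₂(0.15/0.33) = -0.17063
  0.55·log₂(0.55/0.25) = 0.62563
  0.26·log₂(0.26/0.25) = 0.01471
  0.04·log₂(0.04/0.17) = -0.08350
D(P‖Q) = 0.3862 bits.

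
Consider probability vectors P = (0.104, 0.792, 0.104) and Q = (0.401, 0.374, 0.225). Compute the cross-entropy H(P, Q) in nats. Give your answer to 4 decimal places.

1.0291 nats

H(P,Q) = −Σ p·ln q.
  −0.104·ln(0.401) = 0.09503
  −0.792·ln(0.374) = 0.77893
  −0.104·ln(0.225) = 0.15513
H(P,Q) = 1.0291 nats.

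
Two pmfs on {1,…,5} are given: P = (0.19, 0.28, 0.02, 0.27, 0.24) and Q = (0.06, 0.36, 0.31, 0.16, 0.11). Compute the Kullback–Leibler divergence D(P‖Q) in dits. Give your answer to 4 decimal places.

0.1834 dits

D(P‖Q) = Σ p·log₁₀(p/q).
  0.19·log₁₀(0.19/0.06) = 0.09511
  0.28·log₁₀(0.28/0.36) = -0.03056
  0.02·log₁₀(0.02/0.31) = -0.02381
  0.27·log₁₀(0.27/0.16) = 0.06136
  0.24·log₁₀(0.24/0.11) = 0.08132
D(P‖Q) = 0.1834 dits.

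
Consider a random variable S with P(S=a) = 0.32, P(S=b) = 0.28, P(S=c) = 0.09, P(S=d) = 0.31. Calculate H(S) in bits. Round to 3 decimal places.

1.877 bits

H(S) = −Σ p·log₂ p.
  −(0.32)·log₂(0.32) = 0.5260
  −(0.28)·log₂(0.28) = 0.5142
  −(0.09)·log₂(0.09) = 0.3127
  −(0.31)·log₂(0.31) = 0.5238
Sum: 0.5260 + 0.5142 + 0.3127 + 0.5238 = 1.877 bits.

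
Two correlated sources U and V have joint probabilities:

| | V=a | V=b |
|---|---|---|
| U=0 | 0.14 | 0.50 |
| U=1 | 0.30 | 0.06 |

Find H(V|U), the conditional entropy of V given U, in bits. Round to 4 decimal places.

Marginals: p(U) = (0.6400, 0.3600), p(V) = (0.4400, 0.5600).
H(V|U) = Σ p(U) · H(V|U=·).
  U=0: p=0.6400, H(V|U=0) = 0.7579
  U=1: p=0.3600, H(V|U=1) = 0.6500
Weighted sum = 0.7191 bits.

0.7191 bits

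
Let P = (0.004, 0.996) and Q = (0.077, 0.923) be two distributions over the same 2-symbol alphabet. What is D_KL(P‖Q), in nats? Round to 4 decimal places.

D(P‖Q) = Σ p·ln(p/q).
  0.004·ln(0.004/0.077) = -0.01183
  0.996·ln(0.996/0.923) = 0.07581
D(P‖Q) = 0.0640 nats.

0.0640 nats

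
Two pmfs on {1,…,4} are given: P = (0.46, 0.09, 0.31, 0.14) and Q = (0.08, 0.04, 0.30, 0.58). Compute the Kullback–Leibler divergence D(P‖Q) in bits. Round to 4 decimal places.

D(P‖Q) = Σ p·log₂(p/q).
  0.46·log₂(0.46/0.08) = 1.16084
  0.09·log₂(0.09/0.04) = 0.10529
  0.31·log₂(0.31/0.30) = 0.01466
  0.14·log₂(0.14/0.58) = -0.28709
D(P‖Q) = 0.9937 bits.

0.9937 bits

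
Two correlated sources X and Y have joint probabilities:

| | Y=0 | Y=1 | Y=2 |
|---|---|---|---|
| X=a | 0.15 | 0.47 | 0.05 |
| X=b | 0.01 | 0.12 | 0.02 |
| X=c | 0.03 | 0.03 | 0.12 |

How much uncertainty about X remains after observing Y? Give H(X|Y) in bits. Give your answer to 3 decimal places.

1.018 bits

Marginals: p(X) = (0.6700, 0.1500, 0.1800), p(Y) = (0.1900, 0.6200, 0.1900).
H(X|Y) = Σ p(Y) · H(X|Y=·).
  Y=0: p=0.1900, H(X|Y=0) = 0.9133
  Y=1: p=0.6200, H(X|Y=1) = 0.9729
  Y=2: p=0.1900, H(X|Y=2) = 1.2674
Weighted sum = 1.018 bits.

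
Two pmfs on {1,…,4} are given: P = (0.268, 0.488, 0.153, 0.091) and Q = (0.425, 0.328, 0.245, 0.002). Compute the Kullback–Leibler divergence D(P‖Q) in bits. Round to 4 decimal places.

D(P‖Q) = Σ p·log₂(p/q).
  0.268·log₂(0.268/0.425) = -0.17828
  0.488·log₂(0.488/0.328) = 0.27971
  0.153·log₂(0.153/0.245) = -0.10393
  0.091·log₂(0.091/0.002) = 0.50121
D(P‖Q) = 0.4987 bits.

0.4987 bits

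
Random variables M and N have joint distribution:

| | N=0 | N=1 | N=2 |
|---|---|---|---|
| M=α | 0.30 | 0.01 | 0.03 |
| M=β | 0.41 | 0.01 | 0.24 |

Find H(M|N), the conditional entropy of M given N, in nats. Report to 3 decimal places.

0.592 nats

Marginals: p(M) = (0.3400, 0.6600), p(N) = (0.7100, 0.0200, 0.2700).
H(M|N) = Σ p(N) · H(M|N=·).
  N=0: p=0.7100, H(M|N=0) = 0.6811
  N=1: p=0.0200, H(M|N=1) = 0.6931
  N=2: p=0.2700, H(M|N=2) = 0.3488
Weighted sum = 0.592 nats.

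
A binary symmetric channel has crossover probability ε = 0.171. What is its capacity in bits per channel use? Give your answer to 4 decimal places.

Binary symmetric channel: C = 1 − h₂(ε) where h₂ is the binary entropy function.
h₂(0.171) = −0.171·log₂0.171 − 0.829·log₂0.829 = 0.6600.
C = 1 − 0.6600 = 0.3400 bits per channel use.

0.3400 bits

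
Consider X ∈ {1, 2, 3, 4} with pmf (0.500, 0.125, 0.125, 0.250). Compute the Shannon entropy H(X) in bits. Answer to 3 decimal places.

1.750 bits

H(X) = −Σ p·log₂ p.
  −(0.500)·log₂(0.500) = 0.5000
  −(0.125)·log₂(0.125) = 0.3750
  −(0.125)·log₂(0.125) = 0.3750
  −(0.250)·log₂(0.250) = 0.5000
Sum: 0.5000 + 0.3750 + 0.3750 + 0.5000 = 1.750 bits.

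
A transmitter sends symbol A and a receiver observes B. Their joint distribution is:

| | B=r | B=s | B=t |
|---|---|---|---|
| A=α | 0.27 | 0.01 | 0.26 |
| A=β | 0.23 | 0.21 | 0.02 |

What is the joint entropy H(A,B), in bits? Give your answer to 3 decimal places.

H(A,B) = −Σ p(x,y)·log₂ p(x,y) over all 6 cells.
  cell (α,r): −0.27·log₂0.27 = 0.5100
  cell (α,s): −0.01·log₂0.01 = 0.0664
  cell (α,t): −0.26·log₂0.26 = 0.5053
  cell (β,r): −0.23·log₂0.23 = 0.4877
  cell (β,s): −0.21·log₂0.21 = 0.4728
  cell (β,t): −0.02·log₂0.02 = 0.1129
Sum = 2.155 bits.

2.155 bits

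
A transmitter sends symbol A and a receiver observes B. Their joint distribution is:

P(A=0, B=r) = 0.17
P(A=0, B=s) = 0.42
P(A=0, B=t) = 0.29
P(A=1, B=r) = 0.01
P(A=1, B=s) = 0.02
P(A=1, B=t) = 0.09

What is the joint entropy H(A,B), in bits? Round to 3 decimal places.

H(A,B) = −Σ p(x,y)·log₂ p(x,y) over all 6 cells.
  cell (0,r): −0.17·log₂0.17 = 0.4346
  cell (0,s): −0.42·log₂0.42 = 0.5256
  cell (0,t): −0.29·log₂0.29 = 0.5179
  cell (1,r): −0.01·log₂0.01 = 0.0664
  cell (1,s): −0.02·log₂0.02 = 0.1129
  cell (1,t): −0.09·log₂0.09 = 0.3127
Sum = 1.970 bits.

1.970 bits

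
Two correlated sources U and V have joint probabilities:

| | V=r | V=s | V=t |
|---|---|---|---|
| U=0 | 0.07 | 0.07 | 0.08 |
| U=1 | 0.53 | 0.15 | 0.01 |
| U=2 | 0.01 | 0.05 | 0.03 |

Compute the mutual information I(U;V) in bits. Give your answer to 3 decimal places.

0.249 bits

Marginals: p(U) = (0.2200, 0.6900, 0.0900), p(V) = (0.6100, 0.2700, 0.1200).
I(U;V) = H(U) + H(V) − H(U,V).
H(U) = 1.1626, H(V) = 1.3121, H(U,V) = 2.2253.
I(U;V) = 1.1626 + 1.3121 − 2.2253 = 0.249 bits.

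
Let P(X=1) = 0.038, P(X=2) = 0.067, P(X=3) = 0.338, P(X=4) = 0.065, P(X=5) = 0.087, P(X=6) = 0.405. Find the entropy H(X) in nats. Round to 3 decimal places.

1.428 nats

H(X) = −Σ p·ln p.
  −(0.038)·ln(0.038) = 0.1243
  −(0.067)·ln(0.067) = 0.1811
  −(0.338)·ln(0.338) = 0.3666
  −(0.065)·ln(0.065) = 0.1777
  −(0.087)·ln(0.087) = 0.2124
  −(0.405)·ln(0.405) = 0.3661
Sum: 0.1243 + 0.1811 + 0.3666 + 0.1777 + 0.2124 + 0.3661 = 1.428 nats.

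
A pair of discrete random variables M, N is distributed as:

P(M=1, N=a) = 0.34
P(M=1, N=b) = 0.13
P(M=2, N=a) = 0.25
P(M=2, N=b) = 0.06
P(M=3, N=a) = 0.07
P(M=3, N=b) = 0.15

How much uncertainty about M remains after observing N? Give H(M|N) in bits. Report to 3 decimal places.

Chain rule: H(M|N) = H(M,N) − H(N).
Marginals: p(M) = (0.4700, 0.3100, 0.2200), p(N) = (0.6600, 0.3400).
H(M,N) = 2.3345 bits; H(N) = 0.9248 bits.
H(M|N) = 2.3345 − 0.9248 = 1.410 bits.

1.410 bits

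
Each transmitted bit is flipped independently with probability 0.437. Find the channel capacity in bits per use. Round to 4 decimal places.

0.0115 bits

Binary symmetric channel: C = 1 − h₂(ε) where h₂ is the binary entropy function.
h₂(0.437) = −0.437·log₂0.437 − 0.563·log₂0.563 = 0.9885.
C = 1 − 0.9885 = 0.0115 bits per channel use.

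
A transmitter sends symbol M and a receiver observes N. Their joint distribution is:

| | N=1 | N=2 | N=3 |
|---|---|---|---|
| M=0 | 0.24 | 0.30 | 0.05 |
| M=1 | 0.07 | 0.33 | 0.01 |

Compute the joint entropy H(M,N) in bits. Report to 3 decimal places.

H(M,N) = −Σ p(x,y)·log₂ p(x,y) over all 6 cells.
  cell (0,1): −0.24·log₂0.24 = 0.4941
  cell (0,2): −0.30·log₂0.30 = 0.5211
  cell (0,3): −0.05·log₂0.05 = 0.2161
  cell (1,1): −0.07·log₂0.07 = 0.2686
  cell (1,2): −0.33·log₂0.33 = 0.5278
  cell (1,3): −0.01·log₂0.01 = 0.0664
Sum = 2.094 bits.

2.094 bits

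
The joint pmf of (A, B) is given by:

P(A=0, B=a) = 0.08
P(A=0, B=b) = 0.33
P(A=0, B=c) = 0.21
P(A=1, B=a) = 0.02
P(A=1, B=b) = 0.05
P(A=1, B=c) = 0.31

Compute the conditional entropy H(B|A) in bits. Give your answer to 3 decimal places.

Chain rule: H(B|A) = H(A,B) − H(A).
Marginals: p(A) = (0.6200, 0.3800), p(B) = (0.1000, 0.3800, 0.5200).
H(A,B) = 2.1449 bits; H(A) = 0.9580 bits.
H(B|A) = 2.1449 − 0.9580 = 1.187 bits.

1.187 bits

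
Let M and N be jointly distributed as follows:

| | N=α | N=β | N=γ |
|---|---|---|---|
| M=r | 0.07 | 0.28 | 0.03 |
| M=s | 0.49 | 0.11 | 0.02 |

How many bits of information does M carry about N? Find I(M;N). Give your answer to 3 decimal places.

Marginals: p(M) = (0.3800, 0.6200), p(N) = (0.5600, 0.3900, 0.0500).
I(M;N) = H(M) + H(N) − H(M,N).
H(M) = 0.9580, H(N) = 1.2143, H(M,N) = 1.9020.
I(M;N) = 0.9580 + 1.2143 − 1.9020 = 0.270 bits.

0.270 bits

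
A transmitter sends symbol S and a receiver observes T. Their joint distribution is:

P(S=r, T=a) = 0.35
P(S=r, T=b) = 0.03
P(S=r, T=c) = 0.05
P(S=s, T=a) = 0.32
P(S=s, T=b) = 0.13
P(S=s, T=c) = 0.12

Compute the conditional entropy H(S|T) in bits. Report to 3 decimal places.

0.929 bits

Marginals: p(S) = (0.4300, 0.5700), p(T) = (0.6700, 0.1600, 0.1700).
H(S|T) = Σ p(T) · H(S|T=·).
  T=a: p=0.6700, H(S|T=a) = 0.9986
  T=b: p=0.1600, H(S|T=b) = 0.6962
  T=c: p=0.1700, H(S|T=c) = 0.8740
Weighted sum = 0.929 bits.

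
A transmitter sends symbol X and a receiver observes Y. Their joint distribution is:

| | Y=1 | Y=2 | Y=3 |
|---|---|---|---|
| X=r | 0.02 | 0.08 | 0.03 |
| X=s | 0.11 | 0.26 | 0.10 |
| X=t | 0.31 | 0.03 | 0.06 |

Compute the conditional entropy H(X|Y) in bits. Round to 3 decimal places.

1.156 bits

Chain rule: H(X|Y) = H(X,Y) − H(Y).
Marginals: p(X) = (0.1300, 0.4700, 0.4000), p(Y) = (0.4400, 0.3700, 0.1900).
H(X,Y) = 2.6630 bits; H(Y) = 1.5071 bits.
H(X|Y) = 2.6630 − 1.5071 = 1.156 bits.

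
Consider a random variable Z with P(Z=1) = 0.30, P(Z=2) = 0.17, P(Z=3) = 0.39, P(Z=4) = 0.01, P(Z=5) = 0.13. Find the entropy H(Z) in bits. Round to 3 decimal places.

H(Z) = −Σ p·log₂ p.
  −(0.30)·log₂(0.30) = 0.5211
  −(0.17)·log₂(0.17) = 0.4346
  −(0.39)·log₂(0.39) = 0.5298
  −(0.01)·log₂(0.01) = 0.0664
  −(0.13)·log₂(0.13) = 0.3826
Sum: 0.5211 + 0.4346 + 0.5298 + 0.0664 + 0.3826 = 1.935 bits.

1.935 bits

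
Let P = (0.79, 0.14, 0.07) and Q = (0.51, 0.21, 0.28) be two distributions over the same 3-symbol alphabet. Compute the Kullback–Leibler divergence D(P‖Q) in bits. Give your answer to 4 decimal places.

0.2769 bits

D(P‖Q) = Σ p·log₂(p/q).
  0.79·log₂(0.79/0.51) = 0.49877
  0.14·log₂(0.14/0.21) = -0.08189
  0.07·log₂(0.07/0.28) = -0.14000
D(P‖Q) = 0.2769 bits.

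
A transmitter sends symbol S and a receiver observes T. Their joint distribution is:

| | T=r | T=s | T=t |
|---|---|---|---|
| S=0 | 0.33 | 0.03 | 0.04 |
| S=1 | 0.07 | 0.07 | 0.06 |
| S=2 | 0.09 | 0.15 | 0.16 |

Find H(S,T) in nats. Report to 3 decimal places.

H(S,T) = −Σ p(x,y)·ln p(x,y) over all 9 cells.
  cell (0,r): −0.33·ln0.33 = 0.3659
  cell (0,s): −0.03·ln0.03 = 0.1052
  cell (0,t): −0.04·ln0.04 = 0.1288
  cell (1,r): −0.07·ln0.07 = 0.1861
  cell (1,s): −0.07·ln0.07 = 0.1861
  cell (1,t): −0.06·ln0.06 = 0.1688
  cell (2,r): −0.09·ln0.09 = 0.2167
  cell (2,s): −0.15·ln0.15 = 0.2846
  cell (2,t): −0.16·ln0.16 = 0.2932
Sum = 1.935 nats.

1.935 nats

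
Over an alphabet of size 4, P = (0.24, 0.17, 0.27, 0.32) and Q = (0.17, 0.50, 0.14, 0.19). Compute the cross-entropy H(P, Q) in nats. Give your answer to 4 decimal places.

H(P,Q) = −Σ p·ln q.
  −0.24·ln(0.17) = 0.42527
  −0.17·ln(0.50) = 0.11784
  −0.27·ln(0.14) = 0.53085
  −0.32·ln(0.19) = 0.53143
H(P,Q) = 1.6054 nats.

1.6054 nats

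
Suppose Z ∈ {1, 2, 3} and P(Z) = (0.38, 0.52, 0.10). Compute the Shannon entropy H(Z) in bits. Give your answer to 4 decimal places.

H(Z) = −Σ p·log₂ p.
  −(0.38)·log₂(0.38) = 0.53045
  −(0.52)·log₂(0.52) = 0.49058
  −(0.10)·log₂(0.10) = 0.33219
Sum: 0.53045 + 0.49058 + 0.33219 = 1.3532 bits.

1.3532 bits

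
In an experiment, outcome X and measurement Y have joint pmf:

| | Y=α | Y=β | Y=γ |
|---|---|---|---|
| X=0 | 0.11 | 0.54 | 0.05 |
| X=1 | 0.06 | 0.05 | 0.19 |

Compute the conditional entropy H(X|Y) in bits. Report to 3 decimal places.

0.583 bits

Marginals: p(X) = (0.7000, 0.3000), p(Y) = (0.1700, 0.5900, 0.2400).
H(X|Y) = Σ p(Y) · H(X|Y=·).
  Y=α: p=0.1700, H(X|Y=α) = 0.9367
  Y=β: p=0.5900, H(X|Y=β) = 0.4187
  Y=γ: p=0.2400, H(X|Y=γ) = 0.7383
Weighted sum = 0.583 bits.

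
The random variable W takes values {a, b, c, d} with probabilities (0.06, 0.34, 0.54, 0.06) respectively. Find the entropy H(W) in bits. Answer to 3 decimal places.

H(W) = −Σ p·log₂ p.
  −(0.06)·log₂(0.06) = 0.2435
  −(0.34)·log₂(0.34) = 0.5292
  −(0.54)·log₂(0.54) = 0.4800
  −(0.06)·log₂(0.06) = 0.2435
Sum: 0.2435 + 0.5292 + 0.4800 + 0.2435 = 1.496 bits.

1.496 bits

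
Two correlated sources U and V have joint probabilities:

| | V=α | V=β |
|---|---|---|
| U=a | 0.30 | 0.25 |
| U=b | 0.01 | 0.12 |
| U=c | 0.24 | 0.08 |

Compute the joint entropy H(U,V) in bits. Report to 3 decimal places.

H(U,V) = −Σ p(x,y)·log₂ p(x,y) over all 6 cells.
  cell (a,α): −0.30·log₂0.30 = 0.5211
  cell (a,β): −0.25·log₂0.25 = 0.5000
  cell (b,α): −0.01·log₂0.01 = 0.0664
  cell (b,β): −0.12·log₂0.12 = 0.3671
  cell (c,α): −0.24·log₂0.24 = 0.4941
  cell (c,β): −0.08·log₂0.08 = 0.2915
Sum = 2.240 bits.

2.240 bits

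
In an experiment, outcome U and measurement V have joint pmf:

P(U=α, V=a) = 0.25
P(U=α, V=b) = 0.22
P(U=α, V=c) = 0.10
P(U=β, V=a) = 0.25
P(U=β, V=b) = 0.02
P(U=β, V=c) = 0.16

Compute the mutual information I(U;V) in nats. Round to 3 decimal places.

Marginals: p(U) = (0.5700, 0.4300), p(V) = (0.5000, 0.2400, 0.2600).
I(U;V) = Σ p(x,y)·ln[p(x,y)/(p(x)p(y))].
  (α,a): 0.25·ln(0.8772) = -0.0328
  (α,b): 0.22·ln(1.6082) = 0.1045
  (α,c): 0.10·ln(0.6748) = -0.0393
  (β,a): 0.25·ln(1.1628) = 0.0377
  (β,b): 0.02·ln(0.1938) = -0.0328
  (β,c): 0.16·ln(1.4311) = 0.0574
Sum = 0.095 nats.

0.095 nats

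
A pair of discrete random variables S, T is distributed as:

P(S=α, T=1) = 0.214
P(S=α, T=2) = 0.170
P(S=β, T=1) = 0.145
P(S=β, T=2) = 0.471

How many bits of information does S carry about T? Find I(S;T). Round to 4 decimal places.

Marginals: p(S) = (0.3840, 0.6160), p(T) = (0.3590, 0.6410).
I(S;T) = Σ p(x,y)·log₂[p(x,y)/(p(x)p(y))].
  (α,1): 0.214·log₂(1.5523) = 0.13577
  (α,2): 0.170·log₂(0.6907) = -0.09077
  (β,1): 0.145·log₂(0.6557) = -0.08830
  (β,2): 0.471·log₂(1.1928) = 0.11982
Sum = 0.0765 bits.

0.0765 bits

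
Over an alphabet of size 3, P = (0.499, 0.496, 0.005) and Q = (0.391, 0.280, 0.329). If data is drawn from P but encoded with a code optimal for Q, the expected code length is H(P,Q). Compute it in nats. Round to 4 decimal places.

H(P,Q) = −Σ p·ln q.
  −0.499·ln(0.391) = 0.46858
  −0.496·ln(0.280) = 0.63139
  −0.005·ln(0.329) = 0.00556
H(P,Q) = 1.1055 nats.

1.1055 nats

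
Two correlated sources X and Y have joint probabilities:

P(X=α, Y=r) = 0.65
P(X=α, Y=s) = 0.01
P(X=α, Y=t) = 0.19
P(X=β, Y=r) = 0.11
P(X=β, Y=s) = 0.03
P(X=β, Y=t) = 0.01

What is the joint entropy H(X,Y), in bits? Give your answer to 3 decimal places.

H(X,Y) = −Σ p(x,y)·log₂ p(x,y) over all 6 cells.
  cell (α,r): −0.65·log₂0.65 = 0.4040
  cell (α,s): −0.01·log₂0.01 = 0.0664
  cell (α,t): −0.19·log₂0.19 = 0.4552
  cell (β,r): −0.11·log₂0.11 = 0.3503
  cell (β,s): −0.03·log₂0.03 = 0.1518
  cell (β,t): −0.01·log₂0.01 = 0.0664
Sum = 1.494 bits.

1.494 bits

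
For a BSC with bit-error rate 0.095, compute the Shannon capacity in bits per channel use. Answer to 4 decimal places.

0.5471 bits

Binary symmetric channel: C = 1 − h₂(ε) where h₂ is the binary entropy function.
h₂(0.095) = −0.095·log₂0.095 − 0.905·log₂0.905 = 0.4529.
C = 1 − 0.4529 = 0.5471 bits per channel use.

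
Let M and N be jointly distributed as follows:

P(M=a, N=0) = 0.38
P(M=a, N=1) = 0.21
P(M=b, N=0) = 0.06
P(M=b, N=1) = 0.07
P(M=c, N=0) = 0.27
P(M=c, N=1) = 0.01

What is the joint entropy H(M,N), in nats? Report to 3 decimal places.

H(M,N) = −Σ p(x,y)·ln p(x,y) over all 6 cells.
  cell (a,0): −0.38·ln0.38 = 0.3677
  cell (a,1): −0.21·ln0.21 = 0.3277
  cell (b,0): −0.06·ln0.06 = 0.1688
  cell (b,1): −0.07·ln0.07 = 0.1861
  cell (c,0): −0.27·ln0.27 = 0.3535
  cell (c,1): −0.01·ln0.01 = 0.0461
Sum = 1.450 nats.

1.450 nats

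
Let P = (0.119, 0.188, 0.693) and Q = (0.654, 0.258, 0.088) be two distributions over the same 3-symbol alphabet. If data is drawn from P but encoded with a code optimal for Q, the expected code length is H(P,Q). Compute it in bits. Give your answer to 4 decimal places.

2.8703 bits

H(P,Q) = −Σ p·log₂ q.
  −0.119·log₂(0.654) = 0.07290
  −0.188·log₂(0.258) = 0.36746
  −0.693·log₂(0.088) = 2.42990
H(P,Q) = 2.8703 bits.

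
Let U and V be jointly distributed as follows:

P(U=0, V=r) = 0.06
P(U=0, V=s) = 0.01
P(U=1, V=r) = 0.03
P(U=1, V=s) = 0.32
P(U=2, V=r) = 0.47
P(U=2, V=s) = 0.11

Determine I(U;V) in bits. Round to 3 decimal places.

0.394 bits

Marginals: p(U) = (0.0700, 0.3500, 0.5800), p(V) = (0.5600, 0.4400).
I(U;V) = Σ p(x,y)·log₂[p(x,y)/(p(x)p(y))].
  (0,r): 0.06·log₂(1.5306) = 0.0368
  (0,s): 0.01·log₂(0.3247) = -0.0162
  (1,r): 0.03·log₂(0.1531) = -0.0812
  (1,s): 0.32·log₂(2.0779) = 0.3376
  (2,r): 0.47·log₂(1.4470) = 0.2506
  (2,s): 0.11·log₂(0.4310) = -0.1336
Sum = 0.394 bits.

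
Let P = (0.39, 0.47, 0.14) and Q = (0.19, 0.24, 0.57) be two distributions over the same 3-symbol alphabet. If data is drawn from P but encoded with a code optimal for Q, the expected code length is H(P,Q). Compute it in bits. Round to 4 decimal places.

H(P,Q) = −Σ p·log₂ q.
  −0.39·log₂(0.19) = 0.93441
  −0.47·log₂(0.24) = 0.96768
  −0.14·log₂(0.57) = 0.11354
H(P,Q) = 2.0156 bits.

2.0156 bits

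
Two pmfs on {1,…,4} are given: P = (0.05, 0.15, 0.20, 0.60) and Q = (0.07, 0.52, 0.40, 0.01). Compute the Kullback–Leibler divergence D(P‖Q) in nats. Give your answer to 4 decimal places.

2.1147 nats

D(P‖Q) = Σ p·ln(p/q).
  0.05·ln(0.05/0.07) = -0.01682
  0.15·ln(0.15/0.52) = -0.18648
  0.20·ln(0.20/0.40) = -0.13863
  0.60·ln(0.60/0.01) = 2.45661
D(P‖Q) = 2.1147 nats.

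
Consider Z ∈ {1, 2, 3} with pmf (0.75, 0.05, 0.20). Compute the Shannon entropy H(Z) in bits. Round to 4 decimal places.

0.9918 bits

H(Z) = −Σ p·log₂ p.
  −(0.75)·log₂(0.75) = 0.31128
  −(0.05)·log₂(0.05) = 0.21610
  −(0.20)·log₂(0.20) = 0.46439
Sum: 0.31128 + 0.21610 + 0.46439 = 0.9918 bits.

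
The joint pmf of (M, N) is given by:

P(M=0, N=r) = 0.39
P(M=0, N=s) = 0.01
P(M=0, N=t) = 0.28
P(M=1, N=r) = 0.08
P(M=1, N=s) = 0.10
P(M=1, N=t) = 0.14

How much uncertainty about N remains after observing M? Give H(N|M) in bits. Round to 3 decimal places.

Marginals: p(M) = (0.6800, 0.3200), p(N) = (0.4700, 0.1100, 0.4200).
H(N|M) = Σ p(M) · H(N|M=·).
  M=0: p=0.6800, H(N|M=0) = 1.0766
  M=1: p=0.3200, H(N|M=1) = 1.5462
Weighted sum = 1.227 bits.

1.227 bits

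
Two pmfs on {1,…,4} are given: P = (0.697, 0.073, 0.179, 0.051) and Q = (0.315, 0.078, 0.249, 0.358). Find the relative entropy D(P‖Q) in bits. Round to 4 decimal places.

0.5630 bits

D(P‖Q) = Σ p·log₂(p/q).
  0.697·log₂(0.697/0.315) = 0.79863
  0.073·log₂(0.073/0.078) = -0.00698
  0.179·log₂(0.179/0.249) = -0.08524
  0.051·log₂(0.051/0.358) = -0.14338
D(P‖Q) = 0.5630 bits.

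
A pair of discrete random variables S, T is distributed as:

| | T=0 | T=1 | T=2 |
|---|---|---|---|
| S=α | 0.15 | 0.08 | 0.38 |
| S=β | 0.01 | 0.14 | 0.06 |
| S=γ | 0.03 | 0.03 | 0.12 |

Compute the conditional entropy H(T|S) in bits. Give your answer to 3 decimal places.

Chain rule: H(T|S) = H(S,T) − H(S).
Marginals: p(S) = (0.6100, 0.2100, 0.1800), p(T) = (0.1900, 0.2500, 0.5600).
H(S,T) = 2.6102 bits; H(S) = 1.3531 bits.
H(T|S) = 2.6102 − 1.3531 = 1.257 bits.

1.257 bits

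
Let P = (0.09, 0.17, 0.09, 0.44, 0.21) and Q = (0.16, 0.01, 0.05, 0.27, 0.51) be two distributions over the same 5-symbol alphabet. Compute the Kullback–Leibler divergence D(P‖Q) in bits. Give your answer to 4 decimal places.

0.7377 bits

D(P‖Q) = Σ p·log₂(p/q).
  0.09·log₂(0.09/0.16) = -0.07471
  0.17·log₂(0.17/0.01) = 0.69487
  0.09·log₂(0.09/0.05) = 0.07632
  0.44·log₂(0.44/0.27) = 0.31000
  0.21·log₂(0.21/0.51) = -0.26882
D(P‖Q) = 0.7377 bits.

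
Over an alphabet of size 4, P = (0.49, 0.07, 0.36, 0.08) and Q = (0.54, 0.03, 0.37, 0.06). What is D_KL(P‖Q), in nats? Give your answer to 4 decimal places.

D(P‖Q) = Σ p·ln(p/q).
  0.49·ln(0.49/0.54) = -0.04761
  0.07·ln(0.07/0.03) = 0.05931
  0.36·ln(0.36/0.37) = -0.00986
  0.08·ln(0.08/0.06) = 0.02301
D(P‖Q) = 0.0249 nats.

0.0249 nats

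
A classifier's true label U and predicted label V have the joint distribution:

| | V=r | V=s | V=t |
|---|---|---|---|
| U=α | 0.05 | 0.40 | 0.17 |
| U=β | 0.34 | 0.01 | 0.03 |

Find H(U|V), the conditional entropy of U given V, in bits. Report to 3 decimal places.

Chain rule: H(U|V) = H(U,V) − H(V).
Marginals: p(U) = (0.6200, 0.3800), p(V) = (0.3900, 0.4100, 0.2000).
H(U,V) = 1.9268 bits; H(V) = 1.5216 bits.
H(U|V) = 1.9268 − 1.5216 = 0.405 bits.

0.405 bits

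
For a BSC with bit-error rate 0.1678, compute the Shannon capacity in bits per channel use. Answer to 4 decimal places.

Binary symmetric channel: C = 1 − h₂(ε) where h₂ is the binary entropy function.
h₂(0.1678) = −0.1678·log₂0.1678 − 0.8322·log₂0.8322 = 0.6526.
C = 1 − 0.6526 = 0.3474 bits per channel use.

0.3474 bits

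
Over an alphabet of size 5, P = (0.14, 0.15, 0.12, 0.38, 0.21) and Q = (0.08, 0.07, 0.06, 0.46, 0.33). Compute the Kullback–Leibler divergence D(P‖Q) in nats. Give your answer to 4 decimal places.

D(P‖Q) = Σ p·ln(p/q).
  0.14·ln(0.14/0.08) = 0.07835
  0.15·ln(0.15/0.07) = 0.11432
  0.12·ln(0.12/0.06) = 0.08318
  0.38·ln(0.38/0.46) = -0.07260
  0.21·ln(0.21/0.33) = -0.09492
D(P‖Q) = 0.1083 nats.

0.1083 nats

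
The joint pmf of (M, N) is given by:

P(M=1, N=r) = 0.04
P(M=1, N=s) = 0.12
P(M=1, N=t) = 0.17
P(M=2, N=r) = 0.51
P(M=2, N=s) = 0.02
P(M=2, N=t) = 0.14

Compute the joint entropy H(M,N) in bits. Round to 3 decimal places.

1.993 bits

H(M,N) = −Σ p(x,y)·log₂ p(x,y) over all 6 cells.
  cell (1,r): −0.04·log₂0.04 = 0.1858
  cell (1,s): −0.12·log₂0.12 = 0.3671
  cell (1,t): −0.17·log₂0.17 = 0.4346
  cell (2,r): −0.51·log₂0.51 = 0.4954
  cell (2,s): −0.02·log₂0.02 = 0.1129
  cell (2,t): −0.14·log₂0.14 = 0.3971
Sum = 1.993 bits.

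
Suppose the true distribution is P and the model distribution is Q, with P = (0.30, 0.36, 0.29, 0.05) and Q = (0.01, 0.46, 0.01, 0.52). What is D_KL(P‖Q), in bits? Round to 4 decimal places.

D(P‖Q) = Σ p·log₂(p/q).
  0.30·log₂(0.30/0.01) = 1.47207
  0.36·log₂(0.36/0.46) = -0.12731
  0.29·log₂(0.29/0.01) = 1.40881
  0.05·log₂(0.05/0.52) = -0.16893
D(P‖Q) = 2.5846 bits.

2.5846 bits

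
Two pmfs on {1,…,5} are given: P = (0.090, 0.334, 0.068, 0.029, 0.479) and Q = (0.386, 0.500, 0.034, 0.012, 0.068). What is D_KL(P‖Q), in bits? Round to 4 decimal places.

1.0705 bits

D(P‖Q) = Σ p·log₂(p/q).
  0.090·log₂(0.090/0.386) = -0.18905
  0.334·log₂(0.334/0.500) = -0.19441
  0.068·log₂(0.068/0.034) = 0.06800
  0.029·log₂(0.029/0.012) = 0.03692
  0.479·log₂(0.479/0.068) = 1.34906
D(P‖Q) = 1.0705 bits.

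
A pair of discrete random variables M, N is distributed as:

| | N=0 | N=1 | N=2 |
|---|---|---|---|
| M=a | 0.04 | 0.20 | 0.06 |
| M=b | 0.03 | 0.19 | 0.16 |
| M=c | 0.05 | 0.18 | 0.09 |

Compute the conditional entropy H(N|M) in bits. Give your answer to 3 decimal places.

Marginals: p(M) = (0.3000, 0.3800, 0.3200), p(N) = (0.1200, 0.5700, 0.3100).
H(N|M) = Σ p(M) · H(N|M=·).
  M=a: p=0.3000, H(N|M=a) = 1.2419
  M=b: p=0.3800, H(N|M=b) = 1.3146
  M=c: p=0.3200, H(N|M=c) = 1.4001
Weighted sum = 1.320 bits.

1.320 bits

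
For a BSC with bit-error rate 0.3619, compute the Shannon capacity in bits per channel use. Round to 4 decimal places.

Binary symmetric channel: C = 1 − h₂(ε) where h₂ is the binary entropy function.
h₂(0.3619) = −0.3619·log₂0.3619 − 0.6381·log₂0.6381 = 0.9442.
C = 1 − 0.9442 = 0.0558 bits per channel use.

0.0558 bits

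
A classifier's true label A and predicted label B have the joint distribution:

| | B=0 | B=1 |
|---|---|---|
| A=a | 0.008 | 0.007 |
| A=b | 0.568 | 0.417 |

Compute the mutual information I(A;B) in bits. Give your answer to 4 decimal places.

0.0001 bits

Marginals: p(A) = (0.0150, 0.9850), p(B) = (0.5760, 0.4240).
I(A;B) = Σ p(x,y)·log₂[p(x,y)/(p(x)p(y))].
  (a,0): 0.008·log₂(0.9259) = -0.00089
  (a,1): 0.007·log₂(1.1006) = 0.00097
  (b,0): 0.568·log₂(1.0011) = 0.00092
  (b,1): 0.417·log₂(0.9985) = -0.00092
Sum = 0.0001 bits.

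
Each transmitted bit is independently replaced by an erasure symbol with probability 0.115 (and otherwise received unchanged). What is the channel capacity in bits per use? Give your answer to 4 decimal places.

Binary erasure channel: capacity C = 1 − ε.
C = 1 − 0.115 = 0.8850 bits per channel use.

0.8850 bits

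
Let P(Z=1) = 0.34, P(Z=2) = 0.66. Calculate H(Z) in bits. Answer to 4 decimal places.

H(Z) = −Σ p·log₂ p.
  −(0.34)·log₂(0.34) = 0.52917
  −(0.66)·log₂(0.66) = 0.39564
Sum: 0.52917 + 0.39564 = 0.9248 bits.

0.9248 bits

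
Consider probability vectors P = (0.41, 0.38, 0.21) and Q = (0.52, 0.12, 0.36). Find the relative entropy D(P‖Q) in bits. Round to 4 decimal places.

0.3280 bits

D(P‖Q) = Σ p·log₂(p/q).
  0.41·log₂(0.41/0.52) = -0.14058
  0.38·log₂(0.38/0.12) = 0.63193
  0.21·log₂(0.21/0.36) = -0.16330
D(P‖Q) = 0.3280 bits.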